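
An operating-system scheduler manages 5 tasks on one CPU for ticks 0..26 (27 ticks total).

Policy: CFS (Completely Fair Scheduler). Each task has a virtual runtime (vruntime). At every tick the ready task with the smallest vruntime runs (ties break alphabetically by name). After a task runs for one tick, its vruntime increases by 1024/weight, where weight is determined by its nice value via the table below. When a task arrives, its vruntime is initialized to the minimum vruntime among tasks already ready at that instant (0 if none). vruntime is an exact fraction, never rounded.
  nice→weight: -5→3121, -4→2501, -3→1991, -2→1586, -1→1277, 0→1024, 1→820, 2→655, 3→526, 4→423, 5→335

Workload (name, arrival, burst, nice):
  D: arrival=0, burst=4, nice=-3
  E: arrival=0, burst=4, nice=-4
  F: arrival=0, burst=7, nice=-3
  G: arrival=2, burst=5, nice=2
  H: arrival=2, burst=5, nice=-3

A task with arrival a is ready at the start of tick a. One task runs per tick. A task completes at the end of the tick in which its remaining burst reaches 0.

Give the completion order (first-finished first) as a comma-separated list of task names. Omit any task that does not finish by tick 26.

completion order = E, D, H, F, G

t=0: vr[D=0 E=0 F=0] → run D
t=1: vr[D=1024/1991 E=0 F=0] → run E
t=2: vr[D=1024/1991 E=1024/2501 F=0 G=0 H=0] → run F
t=3: vr[D=1024/1991 E=1024/2501 F=1024/1991 G=0 H=0] → run G
t=4: vr[D=1024/1991 E=1024/2501 F=1024/1991 G=1024/655 H=0] → run H
t=5: vr[D=1024/1991 E=1024/2501 F=1024/1991 G=1024/655 H=1024/1991] → run E
t=6: vr[D=1024/1991 E=2048/2501 F=1024/1991 G=1024/655 H=1024/1991] → run D
t=7: vr[D=2048/1991 E=2048/2501 F=1024/1991 G=1024/655 H=1024/1991] → run F
t=8: vr[D=2048/1991 E=2048/2501 F=2048/1991 G=1024/655 H=1024/1991] → run H
t=9: vr[D=2048/1991 E=2048/2501 F=2048/1991 G=1024/655 H=2048/1991] → run E
t=10: vr[D=2048/1991 E=3072/2501 F=2048/1991 G=1024/655 H=2048/1991] → run D
t=11: vr[D=3072/1991 E=3072/2501 F=2048/1991 G=1024/655 H=2048/1991] → run F
t=12: vr[D=3072/1991 E=3072/2501 F=3072/1991 G=1024/655 H=2048/1991] → run H
t=13: vr[D=3072/1991 E=3072/2501 F=3072/1991 G=1024/655 H=3072/1991] → run E
t=14: vr[D=3072/1991 F=3072/1991 G=1024/655 H=3072/1991] → run D
t=15: vr[F=3072/1991 G=1024/655 H=3072/1991] → run F
t=16: vr[F=4096/1991 G=1024/655 H=3072/1991] → run H
t=17: vr[F=4096/1991 G=1024/655 H=4096/1991] → run G
t=18: vr[F=4096/1991 G=2048/655 H=4096/1991] → run F
t=19: vr[F=5120/1991 G=2048/655 H=4096/1991] → run H
t=20: vr[F=5120/1991 G=2048/655] → run F
t=21: vr[F=6144/1991 G=2048/655] → run F
t=22: vr[G=2048/655] → run G
t=23: vr[G=3072/655] → run G
t=24: vr[G=4096/655] → run G
t=25: (idle)
t=26: (idle)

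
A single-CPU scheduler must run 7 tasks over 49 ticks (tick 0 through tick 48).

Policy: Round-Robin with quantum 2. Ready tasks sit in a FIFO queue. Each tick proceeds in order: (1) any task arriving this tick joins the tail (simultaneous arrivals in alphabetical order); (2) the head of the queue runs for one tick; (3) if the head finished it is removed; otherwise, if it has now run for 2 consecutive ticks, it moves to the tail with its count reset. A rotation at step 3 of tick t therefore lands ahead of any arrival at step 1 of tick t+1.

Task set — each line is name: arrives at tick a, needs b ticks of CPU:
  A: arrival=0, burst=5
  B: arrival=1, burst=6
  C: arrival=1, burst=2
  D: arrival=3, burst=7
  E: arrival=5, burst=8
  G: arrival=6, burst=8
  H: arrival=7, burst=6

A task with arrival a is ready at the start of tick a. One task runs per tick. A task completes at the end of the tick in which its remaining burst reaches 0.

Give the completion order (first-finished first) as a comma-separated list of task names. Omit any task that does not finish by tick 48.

t=0: queue=[A] q_used=0 → run A
t=1: queue=[A,B,C] q_used=1 → run A
t=2: queue=[B,C,A] q_used=0 → run B
t=3: queue=[B,C,A,D] q_used=1 → run B
t=4: queue=[C,A,D,B] q_used=0 → run C
t=5: queue=[C,A,D,B,E] q_used=1 → run C
t=6: queue=[A,D,B,E,G] q_used=0 → run A
t=7: queue=[A,D,B,E,G,H] q_used=1 → run A
t=8: queue=[D,B,E,G,H,A] q_used=0 → run D
t=9: queue=[D,B,E,G,H,A] q_used=1 → run D
t=10: queue=[B,E,G,H,A,D] q_used=0 → run B
t=11: queue=[B,E,G,H,A,D] q_used=1 → run B
t=12: queue=[E,G,H,A,D,B] q_used=0 → run E
t=13: queue=[E,G,H,A,D,B] q_used=1 → run E
t=14: queue=[G,H,A,D,B,E] q_used=0 → run G
t=15: queue=[G,H,A,D,B,E] q_used=1 → run G
t=16: queue=[H,A,D,B,E,G] q_used=0 → run H
t=17: queue=[H,A,D,B,E,G] q_used=1 → run H
t=18: queue=[A,D,B,E,G,H] q_used=0 → run A
t=19: queue=[D,B,E,G,H] q_used=0 → run D
t=20: queue=[D,B,E,G,H] q_used=1 → run D
t=21: queue=[B,E,G,H,D] q_used=0 → run B
t=22: queue=[B,E,G,H,D] q_used=1 → run B
t=23: queue=[E,G,H,D] q_used=0 → run E
t=24: queue=[E,G,H,D] q_used=1 → run E
t=25: queue=[G,H,D,E] q_used=0 → run G
t=26: queue=[G,H,D,E] q_used=1 → run G
t=27: queue=[H,D,E,G] q_used=0 → run H
t=28: queue=[H,D,E,G] q_used=1 → run H
t=29: queue=[D,E,G,H] q_used=0 → run D
t=30: queue=[D,E,G,H] q_used=1 → run D
t=31: queue=[E,G,H,D] q_used=0 → run E
t=32: queue=[E,G,H,D] q_used=1 → run E
t=33: queue=[G,H,D,E] q_used=0 → run G
t=34: queue=[G,H,D,E] q_used=1 → run G
t=35: queue=[H,D,E,G] q_used=0 → run H
t=36: queue=[H,D,E,G] q_used=1 → run H
t=37: queue=[D,E,G] q_used=0 → run D
t=38: queue=[E,G] q_used=0 → run E
t=39: queue=[E,G] q_used=1 → run E
t=40: queue=[G] q_used=0 → run G
t=41: queue=[G] q_used=1 → run G
t=42: (idle)
t=43: (idle)
t=44: (idle)
t=45: (idle)
t=46: (idle)
t=47: (idle)
t=48: (idle)

completion order = C, A, B, H, D, E, G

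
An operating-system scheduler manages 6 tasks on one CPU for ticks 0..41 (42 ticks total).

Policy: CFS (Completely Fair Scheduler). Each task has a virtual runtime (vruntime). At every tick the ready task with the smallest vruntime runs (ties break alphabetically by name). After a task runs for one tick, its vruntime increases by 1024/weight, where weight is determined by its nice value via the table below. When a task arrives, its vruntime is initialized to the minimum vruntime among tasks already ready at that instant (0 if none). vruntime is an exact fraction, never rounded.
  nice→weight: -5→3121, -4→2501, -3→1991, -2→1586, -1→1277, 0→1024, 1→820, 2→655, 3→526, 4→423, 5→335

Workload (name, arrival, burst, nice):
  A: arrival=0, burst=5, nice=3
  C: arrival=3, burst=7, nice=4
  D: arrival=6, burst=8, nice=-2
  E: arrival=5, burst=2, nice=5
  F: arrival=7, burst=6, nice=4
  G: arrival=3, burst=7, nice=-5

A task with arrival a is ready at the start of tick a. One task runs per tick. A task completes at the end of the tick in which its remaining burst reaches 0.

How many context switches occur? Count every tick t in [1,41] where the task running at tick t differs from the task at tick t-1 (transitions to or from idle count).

t=0: vr[A=0] → run A
t=1: vr[A=512/263] → run A
t=2: vr[A=1024/263] → run A
t=3: vr[A=1536/263 C=1536/263 G=1536/263] → run A
t=4: vr[A=2048/263 C=1536/263 G=1536/263] → run C
t=5: vr[A=2048/263 C=919040/111249 E=1536/263 G=1536/263] → run E
t=6: vr[A=2048/263 C=919040/111249 D=1536/263 E=783872/88105 G=1536/263] → run D
t=7: vr[A=2048/263 C=919040/111249 D=1352704/208559 E=783872/88105 F=1536/263 G=1536/263] → run F
t=8: vr[A=2048/263 C=919040/111249 D=1352704/208559 E=783872/88105 F=919040/111249 G=1536/263] → run G
t=9: vr[A=2048/263 C=919040/111249 D=1352704/208559 E=783872/88105 F=919040/111249 G=5063168/820823] → run G
t=10: vr[A=2048/263 C=919040/111249 D=1352704/208559 E=783872/88105 F=919040/111249 G=5332480/820823] → run D
t=11: vr[A=2048/263 C=919040/111249 D=1487360/208559 E=783872/88105 F=919040/111249 G=5332480/820823] → run G
t=12: vr[A=2048/263 C=919040/111249 D=1487360/208559 E=783872/88105 F=919040/111249 G=5601792/820823] → run G
t=13: vr[A=2048/263 C=919040/111249 D=1487360/208559 E=783872/88105 F=919040/111249 G=5871104/820823] → run D
t=14: vr[A=2048/263 C=919040/111249 D=1622016/208559 E=783872/88105 F=919040/111249 G=5871104/820823] → run G
t=15: vr[A=2048/263 C=919040/111249 D=1622016/208559 E=783872/88105 F=919040/111249 G=6140416/820823] → run G
t=16: vr[A=2048/263 C=919040/111249 D=1622016/208559 E=783872/88105 F=919040/111249 G=6409728/820823] → run D
t=17: vr[A=2048/263 C=919040/111249 D=1756672/208559 E=783872/88105 F=919040/111249 G=6409728/820823] → run A
t=18: vr[C=919040/111249 D=1756672/208559 E=783872/88105 F=919040/111249 G=6409728/820823] → run G
t=19: vr[C=919040/111249 D=1756672/208559 E=783872/88105 F=919040/111249] → run C
t=20: vr[C=1188352/111249 D=1756672/208559 E=783872/88105 F=919040/111249] → run F
t=21: vr[C=1188352/111249 D=1756672/208559 E=783872/88105 F=1188352/111249] → run D
t=22: vr[C=1188352/111249 D=1891328/208559 E=783872/88105 F=1188352/111249] → run E
t=23: vr[C=1188352/111249 D=1891328/208559 F=1188352/111249] → run D
t=24: vr[C=1188352/111249 D=2025984/208559 F=1188352/111249] → run D
t=25: vr[C=1188352/111249 D=2160640/208559 F=1188352/111249] → run D
t=26: vr[C=1188352/111249 F=1188352/111249] → run C
t=27: vr[C=485888/37083 F=1188352/111249] → run F
t=28: vr[C=485888/37083 F=485888/37083] → run C
t=29: vr[C=1726976/111249 F=485888/37083] → run F
t=30: vr[C=1726976/111249 F=1726976/111249] → run C
t=31: vr[C=1996288/111249 F=1726976/111249] → run F
t=32: vr[C=1996288/111249 F=1996288/111249] → run C
t=33: vr[C=755200/37083 F=1996288/111249] → run F
t=34: vr[C=755200/37083] → run C
t=35: (idle)
t=36: (idle)
t=37: (idle)
t=38: (idle)
t=39: (idle)
t=40: (idle)
t=41: (idle)

context switches = 27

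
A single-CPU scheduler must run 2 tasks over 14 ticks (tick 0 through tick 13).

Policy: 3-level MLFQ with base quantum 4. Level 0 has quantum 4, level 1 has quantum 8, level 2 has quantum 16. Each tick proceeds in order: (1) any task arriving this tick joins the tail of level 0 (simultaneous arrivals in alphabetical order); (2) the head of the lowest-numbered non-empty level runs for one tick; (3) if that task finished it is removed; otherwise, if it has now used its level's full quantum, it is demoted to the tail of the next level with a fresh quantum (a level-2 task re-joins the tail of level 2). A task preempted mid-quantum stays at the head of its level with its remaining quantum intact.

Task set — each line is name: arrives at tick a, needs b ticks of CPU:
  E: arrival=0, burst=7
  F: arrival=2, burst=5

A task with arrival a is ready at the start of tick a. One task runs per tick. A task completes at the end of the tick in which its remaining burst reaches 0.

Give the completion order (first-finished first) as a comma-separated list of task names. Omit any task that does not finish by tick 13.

completion order = E, F

t=0: L0/L1/L2 = E/-/- → run E
t=1: L0/L1/L2 = E/-/- → run E
t=2: L0/L1/L2 = EF/-/- → run E
t=3: L0/L1/L2 = EF/-/- → run E
t=4: L0/L1/L2 = F/E/- → run F
t=5: L0/L1/L2 = F/E/- → run F
t=6: L0/L1/L2 = F/E/- → run F
t=7: L0/L1/L2 = F/E/- → run F
t=8: L0/L1/L2 = -/EF/- → run E
t=9: L0/L1/L2 = -/EF/- → run E
t=10: L0/L1/L2 = -/EF/- → run E
t=11: L0/L1/L2 = -/F/- → run F
t=12: (idle)
t=13: (idle)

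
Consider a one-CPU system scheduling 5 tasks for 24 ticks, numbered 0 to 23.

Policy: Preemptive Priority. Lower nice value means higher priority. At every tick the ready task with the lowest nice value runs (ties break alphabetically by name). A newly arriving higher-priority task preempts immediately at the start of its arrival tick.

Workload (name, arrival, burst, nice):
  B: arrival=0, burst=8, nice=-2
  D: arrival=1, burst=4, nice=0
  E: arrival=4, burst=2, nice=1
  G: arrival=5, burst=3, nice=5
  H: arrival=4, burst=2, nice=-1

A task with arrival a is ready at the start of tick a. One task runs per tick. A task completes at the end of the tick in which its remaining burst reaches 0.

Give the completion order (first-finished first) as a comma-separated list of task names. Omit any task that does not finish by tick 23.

t=0: ready={B} → run B
t=1: ready={B,D} → run B
t=2: ready={B,D} → run B
t=3: ready={B,D} → run B
t=4: ready={B,D,E,H} → run B
t=5: ready={B,D,E,G,H} → run B
t=6: ready={B,D,E,G,H} → run B
t=7: ready={B,D,E,G,H} → run B
t=8: ready={D,E,G,H} → run H
t=9: ready={D,E,G,H} → run H
t=10: ready={D,E,G} → run D
t=11: ready={D,E,G} → run D
t=12: ready={D,E,G} → run D
t=13: ready={D,E,G} → run D
t=14: ready={E,G} → run E
t=15: ready={E,G} → run E
t=16: ready={G} → run G
t=17: ready={G} → run G
t=18: ready={G} → run G
t=19: (idle)
t=20: (idle)
t=21: (idle)
t=22: (idle)
t=23: (idle)

completion order = B, H, D, E, G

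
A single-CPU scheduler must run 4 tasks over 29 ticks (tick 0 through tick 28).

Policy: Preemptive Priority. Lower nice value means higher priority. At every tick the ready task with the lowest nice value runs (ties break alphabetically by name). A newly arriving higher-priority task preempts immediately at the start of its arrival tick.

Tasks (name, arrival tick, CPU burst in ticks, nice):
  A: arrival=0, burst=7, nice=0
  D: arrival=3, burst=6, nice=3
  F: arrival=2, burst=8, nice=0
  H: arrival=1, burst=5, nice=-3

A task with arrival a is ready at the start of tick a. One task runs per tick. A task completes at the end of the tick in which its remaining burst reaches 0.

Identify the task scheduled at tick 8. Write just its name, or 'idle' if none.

t=0: ready={A} → run A
t=1: ready={A,H} → run H
t=2: ready={A,F,H} → run H
t=3: ready={A,D,F,H} → run H
t=4: ready={A,D,F,H} → run H
t=5: ready={A,D,F,H} → run H
t=6: ready={A,D,F} → run A
t=7: ready={A,D,F} → run A
t=8: ready={A,D,F} → run A
t=9: ready={A,D,F} → run A
t=10: ready={A,D,F} → run A
t=11: ready={A,D,F} → run A
t=12: ready={D,F} → run F
t=13: ready={D,F} → run F
t=14: ready={D,F} → run F
t=15: ready={D,F} → run F
t=16: ready={D,F} → run F
t=17: ready={D,F} → run F
t=18: ready={D,F} → run F
t=19: ready={D,F} → run F
t=20: ready={D} → run D
t=21: ready={D} → run D
t=22: ready={D} → run D
t=23: ready={D} → run D
t=24: ready={D} → run D
t=25: ready={D} → run D
t=26: (idle)
t=27: (idle)
t=28: (idle)

running at tick 8 = A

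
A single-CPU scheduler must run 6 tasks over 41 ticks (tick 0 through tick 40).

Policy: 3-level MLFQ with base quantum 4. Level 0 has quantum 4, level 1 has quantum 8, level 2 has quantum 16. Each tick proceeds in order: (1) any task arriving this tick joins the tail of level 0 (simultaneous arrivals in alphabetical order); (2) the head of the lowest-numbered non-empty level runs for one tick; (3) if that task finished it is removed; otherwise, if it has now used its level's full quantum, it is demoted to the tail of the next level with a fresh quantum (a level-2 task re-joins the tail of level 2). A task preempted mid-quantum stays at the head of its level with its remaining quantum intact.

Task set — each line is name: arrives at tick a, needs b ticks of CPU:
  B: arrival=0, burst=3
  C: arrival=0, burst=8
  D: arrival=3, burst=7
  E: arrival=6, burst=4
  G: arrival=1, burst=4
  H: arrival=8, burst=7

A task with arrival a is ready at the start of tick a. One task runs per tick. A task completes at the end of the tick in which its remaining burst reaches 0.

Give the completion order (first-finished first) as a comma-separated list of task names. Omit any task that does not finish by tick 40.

t=0: L0/L1/L2 = BC/-/- → run B
t=1: L0/L1/L2 = BCG/-/- → run B
t=2: L0/L1/L2 = BCG/-/- → run B
t=3: L0/L1/L2 = CGD/-/- → run C
t=4: L0/L1/L2 = CGD/-/- → run C
t=5: L0/L1/L2 = CGD/-/- → run C
t=6: L0/L1/L2 = CGDE/-/- → run C
t=7: L0/L1/L2 = GDE/C/- → run G
t=8: L0/L1/L2 = GDEH/C/- → run G
t=9: L0/L1/L2 = GDEH/C/- → run G
t=10: L0/L1/L2 = GDEH/C/- → run G
t=11: L0/L1/L2 = DEH/C/- → run D
t=12: L0/L1/L2 = DEH/C/- → run D
t=13: L0/L1/L2 = DEH/C/- → run D
t=14: L0/L1/L2 = DEH/C/- → run D
t=15: L0/L1/L2 = EH/CD/- → run E
t=16: L0/L1/L2 = EH/CD/- → run E
t=17: L0/L1/L2 = EH/CD/- → run E
t=18: L0/L1/L2 = EH/CD/- → run E
t=19: L0/L1/L2 = H/CD/- → run H
t=20: L0/L1/L2 = H/CD/- → run H
t=21: L0/L1/L2 = H/CD/- → run H
t=22: L0/L1/L2 = H/CD/- → run H
t=23: L0/L1/L2 = -/CDH/- → run C
t=24: L0/L1/L2 = -/CDH/- → run C
t=25: L0/L1/L2 = -/CDH/- → run C
t=26: L0/L1/L2 = -/CDH/- → run C
t=27: L0/L1/L2 = -/DH/- → run D
t=28: L0/L1/L2 = -/DH/- → run D
t=29: L0/L1/L2 = -/DH/- → run D
t=30: L0/L1/L2 = -/H/- → run H
t=31: L0/L1/L2 = -/H/- → run H
t=32: L0/L1/L2 = -/H/- → run H
t=33: (idle)
t=34: (idle)
t=35: (idle)
t=36: (idle)
t=37: (idle)
t=38: (idle)
t=39: (idle)
t=40: (idle)

completion order = B, G, E, C, D, H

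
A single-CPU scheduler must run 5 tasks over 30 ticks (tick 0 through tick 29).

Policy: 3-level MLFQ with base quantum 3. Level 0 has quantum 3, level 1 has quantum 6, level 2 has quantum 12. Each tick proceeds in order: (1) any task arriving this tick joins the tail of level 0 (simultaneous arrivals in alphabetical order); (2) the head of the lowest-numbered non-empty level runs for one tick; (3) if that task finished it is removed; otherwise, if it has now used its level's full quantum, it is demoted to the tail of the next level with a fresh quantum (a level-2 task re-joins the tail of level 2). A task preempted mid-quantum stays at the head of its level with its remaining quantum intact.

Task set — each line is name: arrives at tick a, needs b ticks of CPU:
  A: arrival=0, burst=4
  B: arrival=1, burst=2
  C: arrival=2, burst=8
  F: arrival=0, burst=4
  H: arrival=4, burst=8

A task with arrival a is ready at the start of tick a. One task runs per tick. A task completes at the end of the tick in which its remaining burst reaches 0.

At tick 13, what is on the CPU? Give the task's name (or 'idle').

running at tick 13 = H

t=0: L0/L1/L2 = AF/-/- → run A
t=1: L0/L1/L2 = AFB/-/- → run A
t=2: L0/L1/L2 = AFBC/-/- → run A
t=3: L0/L1/L2 = FBC/A/- → run F
t=4: L0/L1/L2 = FBCH/A/- → run F
t=5: L0/L1/L2 = FBCH/A/- → run F
t=6: L0/L1/L2 = BCH/AF/- → run B
t=7: L0/L1/L2 = BCH/AF/- → run B
t=8: L0/L1/L2 = CH/AF/- → run C
t=9: L0/L1/L2 = CH/AF/- → run C
t=10: L0/L1/L2 = CH/AF/- → run C
t=11: L0/L1/L2 = H/AFC/- → run H
t=12: L0/L1/L2 = H/AFC/- → run H
t=13: L0/L1/L2 = H/AFC/- → run H
t=14: L0/L1/L2 = -/AFCH/- → run A
t=15: L0/L1/L2 = -/FCH/- → run F
t=16: L0/L1/L2 = -/CH/- → run C
t=17: L0/L1/L2 = -/CH/- → run C
t=18: L0/L1/L2 = -/CH/- → run C
t=19: L0/L1/L2 = -/CH/- → run C
t=20: L0/L1/L2 = -/CH/- → run C
t=21: L0/L1/L2 = -/H/- → run H
t=22: L0/L1/L2 = -/H/- → run H
t=23: L0/L1/L2 = -/H/- → run H
t=24: L0/L1/L2 = -/H/- → run H
t=25: L0/L1/L2 = -/H/- → run H
t=26: (idle)
t=27: (idle)
t=28: (idle)
t=29: (idle)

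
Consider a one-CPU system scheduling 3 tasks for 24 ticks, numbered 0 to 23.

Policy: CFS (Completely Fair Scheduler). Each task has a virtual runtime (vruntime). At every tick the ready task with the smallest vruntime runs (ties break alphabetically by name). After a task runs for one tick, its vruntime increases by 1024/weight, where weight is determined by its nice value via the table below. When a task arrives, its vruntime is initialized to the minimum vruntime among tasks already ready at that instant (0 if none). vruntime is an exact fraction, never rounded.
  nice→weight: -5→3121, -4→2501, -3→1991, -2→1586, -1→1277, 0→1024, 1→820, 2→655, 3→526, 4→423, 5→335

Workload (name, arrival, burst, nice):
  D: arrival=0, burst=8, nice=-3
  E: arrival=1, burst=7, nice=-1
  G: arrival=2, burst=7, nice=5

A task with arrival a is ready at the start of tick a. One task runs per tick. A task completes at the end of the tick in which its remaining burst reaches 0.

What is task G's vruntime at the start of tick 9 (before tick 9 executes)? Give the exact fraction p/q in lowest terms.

t=0: vr[D=0] → run D
t=1: vr[D=1024/1991 E=1024/1991] → run D
t=2: vr[D=2048/1991 E=1024/1991 G=1024/1991] → run E
t=3: vr[D=2048/1991 E=3346432/2542507 G=1024/1991] → run G
t=4: vr[D=2048/1991 E=3346432/2542507 G=2381824/666985] → run D
t=5: vr[D=3072/1991 E=3346432/2542507 G=2381824/666985] → run E
t=6: vr[D=3072/1991 E=5385216/2542507 G=2381824/666985] → run D
t=7: vr[D=4096/1991 E=5385216/2542507 G=2381824/666985] → run D
t=8: vr[D=5120/1991 E=5385216/2542507 G=2381824/666985] → run E
t=9: vr[D=5120/1991 E=7424000/2542507 G=2381824/666985] → run D
t=10: vr[D=6144/1991 E=7424000/2542507 G=2381824/666985] → run E
t=11: vr[D=6144/1991 E=9462784/2542507 G=2381824/666985] → run D
t=12: vr[D=7168/1991 E=9462784/2542507 G=2381824/666985] → run G
t=13: vr[D=7168/1991 E=9462784/2542507 G=4420608/666985] → run D
t=14: vr[E=9462784/2542507 G=4420608/666985] → run E
t=15: vr[E=11501568/2542507 G=4420608/666985] → run E
t=16: vr[E=13540352/2542507 G=4420608/666985] → run E
t=17: vr[G=4420608/666985] → run G
t=18: vr[G=6459392/666985] → run G
t=19: vr[G=8498176/666985] → run G
t=20: vr[G=2107392/133397] → run G
t=21: vr[G=12575744/666985] → run G
t=22: (idle)
t=23: (idle)

vruntime(G, start of tick 9) = 2381824/666985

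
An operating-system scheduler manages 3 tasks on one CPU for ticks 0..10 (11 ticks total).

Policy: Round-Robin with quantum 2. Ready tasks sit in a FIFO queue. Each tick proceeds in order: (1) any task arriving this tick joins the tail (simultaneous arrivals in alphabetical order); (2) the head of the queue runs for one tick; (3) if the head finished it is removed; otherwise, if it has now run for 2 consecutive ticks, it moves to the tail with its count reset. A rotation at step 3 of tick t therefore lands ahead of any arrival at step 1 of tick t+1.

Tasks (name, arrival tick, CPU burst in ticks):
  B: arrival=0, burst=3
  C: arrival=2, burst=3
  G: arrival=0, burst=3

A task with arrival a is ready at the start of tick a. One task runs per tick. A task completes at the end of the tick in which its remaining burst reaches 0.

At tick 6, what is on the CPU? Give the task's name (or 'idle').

running at tick 6 = C

t=0: queue=[B,G] q_used=0 → run B
t=1: queue=[B,G] q_used=1 → run B
t=2: queue=[G,B,C] q_used=0 → run G
t=3: queue=[G,B,C] q_used=1 → run G
t=4: queue=[B,C,G] q_used=0 → run B
t=5: queue=[C,G] q_used=0 → run C
t=6: queue=[C,G] q_used=1 → run C
t=7: queue=[G,C] q_used=0 → run G
t=8: queue=[C] q_used=0 → run C
t=9: (idle)
t=10: (idle)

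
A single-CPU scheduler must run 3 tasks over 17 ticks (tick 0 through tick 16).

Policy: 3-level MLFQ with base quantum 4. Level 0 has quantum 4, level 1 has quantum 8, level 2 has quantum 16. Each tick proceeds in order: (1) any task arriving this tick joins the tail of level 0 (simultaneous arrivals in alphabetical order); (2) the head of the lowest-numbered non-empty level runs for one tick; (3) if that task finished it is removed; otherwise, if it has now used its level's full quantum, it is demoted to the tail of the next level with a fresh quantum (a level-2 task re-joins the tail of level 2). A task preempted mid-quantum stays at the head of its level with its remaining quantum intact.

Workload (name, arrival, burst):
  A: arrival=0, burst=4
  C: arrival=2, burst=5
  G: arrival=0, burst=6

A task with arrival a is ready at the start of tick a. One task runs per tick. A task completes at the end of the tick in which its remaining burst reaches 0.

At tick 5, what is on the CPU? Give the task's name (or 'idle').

running at tick 5 = G

t=0: L0/L1/L2 = AG/-/- → run A
t=1: L0/L1/L2 = AG/-/- → run A
t=2: L0/L1/L2 = AGC/-/- → run A
t=3: L0/L1/L2 = AGC/-/- → run A
t=4: L0/L1/L2 = GC/-/- → run G
t=5: L0/L1/L2 = GC/-/- → run G
t=6: L0/L1/L2 = GC/-/- → run G
t=7: L0/L1/L2 = GC/-/- → run G
t=8: L0/L1/L2 = C/G/- → run C
t=9: L0/L1/L2 = C/G/- → run C
t=10: L0/L1/L2 = C/G/- → run C
t=11: L0/L1/L2 = C/G/- → run C
t=12: L0/L1/L2 = -/GC/- → run G
t=13: L0/L1/L2 = -/GC/- → run G
t=14: L0/L1/L2 = -/C/- → run C
t=15: (idle)
t=16: (idle)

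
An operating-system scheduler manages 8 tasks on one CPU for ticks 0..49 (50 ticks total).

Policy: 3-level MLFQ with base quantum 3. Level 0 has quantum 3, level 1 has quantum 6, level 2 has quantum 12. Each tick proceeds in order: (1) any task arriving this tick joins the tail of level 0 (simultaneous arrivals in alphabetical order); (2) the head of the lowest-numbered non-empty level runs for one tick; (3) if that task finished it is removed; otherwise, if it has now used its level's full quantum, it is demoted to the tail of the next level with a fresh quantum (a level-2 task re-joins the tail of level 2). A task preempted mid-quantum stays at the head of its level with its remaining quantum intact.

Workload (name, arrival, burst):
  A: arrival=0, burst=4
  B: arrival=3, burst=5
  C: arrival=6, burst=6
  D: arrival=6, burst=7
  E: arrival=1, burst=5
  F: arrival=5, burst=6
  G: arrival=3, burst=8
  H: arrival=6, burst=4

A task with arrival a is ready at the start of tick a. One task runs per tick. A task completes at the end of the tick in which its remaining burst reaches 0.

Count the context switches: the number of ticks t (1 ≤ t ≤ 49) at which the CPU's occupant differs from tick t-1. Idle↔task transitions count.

t=0: L0/L1/L2 = A/-/- → run A
t=1: L0/L1/L2 = AE/-/- → run A
t=2: L0/L1/L2 = AE/-/- → run A
t=3: L0/L1/L2 = EBG/A/- → run E
t=4: L0/L1/L2 = EBG/A/- → run E
t=5: L0/L1/L2 = EBGF/A/- → run E
t=6: L0/L1/L2 = BGFCDH/AE/- → run B
t=7: L0/L1/L2 = BGFCDH/AE/- → run B
t=8: L0/L1/L2 = BGFCDH/AE/- → run B
t=9: L0/L1/L2 = GFCDH/AEB/- → run G
t=10: L0/L1/L2 = GFCDH/AEB/- → run G
t=11: L0/L1/L2 = GFCDH/AEB/- → run G
t=12: L0/L1/L2 = FCDH/AEBG/- → run F
t=13: L0/L1/L2 = FCDH/AEBG/- → run F
t=14: L0/L1/L2 = FCDH/AEBG/- → run F
t=15: L0/L1/L2 = CDH/AEBGF/- → run C
t=16: L0/L1/L2 = CDH/AEBGF/- → run C
t=17: L0/L1/L2 = CDH/AEBGF/- → run C
t=18: L0/L1/L2 = DH/AEBGFC/- → run D
t=19: L0/L1/L2 = DH/AEBGFC/- → run D
t=20: L0/L1/L2 = DH/AEBGFC/- → run D
t=21: L0/L1/L2 = H/AEBGFCD/- → run H
t=22: L0/L1/L2 = H/AEBGFCD/- → run H
t=23: L0/L1/L2 = H/AEBGFCD/- → run H
t=24: L0/L1/L2 = -/AEBGFCDH/- → run A
t=25: L0/L1/L2 = -/EBGFCDH/- → run E
t=26: L0/L1/L2 = -/EBGFCDH/- → run E
t=27: L0/L1/L2 = -/BGFCDH/- → run B
t=28: L0/L1/L2 = -/BGFCDH/- → run B
t=29: L0/L1/L2 = -/GFCDH/- → run G
t=30: L0/L1/L2 = -/GFCDH/- → run G
t=31: L0/L1/L2 = -/GFCDH/- → run G
t=32: L0/L1/L2 = -/GFCDH/- → run G
t=33: L0/L1/L2 = -/GFCDH/- → run G
t=34: L0/L1/L2 = -/FCDH/- → run F
t=35: L0/L1/L2 = -/FCDH/- → run F
t=36: L0/L1/L2 = -/FCDH/- → run F
t=37: L0/L1/L2 = -/CDH/- → run C
t=38: L0/L1/L2 = -/CDH/- → run C
t=39: L0/L1/L2 = -/CDH/- → run C
t=40: L0/L1/L2 = -/DH/- → run D
t=41: L0/L1/L2 = -/DH/- → run D
t=42: L0/L1/L2 = -/DH/- → run D
t=43: L0/L1/L2 = -/DH/- → run D
t=44: L0/L1/L2 = -/H/- → run H
t=45: (idle)
t=46: (idle)
t=47: (idle)
t=48: (idle)
t=49: (idle)

context switches = 16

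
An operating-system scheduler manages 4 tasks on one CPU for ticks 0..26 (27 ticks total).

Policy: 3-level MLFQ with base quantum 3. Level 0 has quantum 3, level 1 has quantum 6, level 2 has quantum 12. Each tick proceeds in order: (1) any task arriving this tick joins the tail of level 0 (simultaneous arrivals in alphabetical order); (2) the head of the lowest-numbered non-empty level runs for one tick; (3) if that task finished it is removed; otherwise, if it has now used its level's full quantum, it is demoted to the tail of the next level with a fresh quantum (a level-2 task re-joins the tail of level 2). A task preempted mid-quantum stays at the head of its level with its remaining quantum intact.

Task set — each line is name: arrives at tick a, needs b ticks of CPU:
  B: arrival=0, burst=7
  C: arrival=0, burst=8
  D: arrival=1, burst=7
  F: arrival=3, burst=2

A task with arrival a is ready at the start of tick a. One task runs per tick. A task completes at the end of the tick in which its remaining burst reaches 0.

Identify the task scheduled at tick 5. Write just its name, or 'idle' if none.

running at tick 5 = C

t=0: L0/L1/L2 = BC/-/- → run B
t=1: L0/L1/L2 = BCD/-/- → run B
t=2: L0/L1/L2 = BCD/-/- → run B
t=3: L0/L1/L2 = CDF/B/- → run C
t=4: L0/L1/L2 = CDF/B/- → run C
t=5: L0/L1/L2 = CDF/B/- → run C
t=6: L0/L1/L2 = DF/BC/- → run D
t=7: L0/L1/L2 = DF/BC/- → run D
t=8: L0/L1/L2 = DF/BC/- → run D
t=9: L0/L1/L2 = F/BCD/- → run F
t=10: L0/L1/L2 = F/BCD/- → run F
t=11: L0/L1/L2 = -/BCD/- → run B
t=12: L0/L1/L2 = -/BCD/- → run B
t=13: L0/L1/L2 = -/BCD/- → run B
t=14: L0/L1/L2 = -/BCD/- → run B
t=15: L0/L1/L2 = -/CD/- → run C
t=16: L0/L1/L2 = -/CD/- → run C
t=17: L0/L1/L2 = -/CD/- → run C
t=18: L0/L1/L2 = -/CD/- → run C
t=19: L0/L1/L2 = -/CD/- → run C
t=20: L0/L1/L2 = -/D/- → run D
t=21: L0/L1/L2 = -/D/- → run D
t=22: L0/L1/L2 = -/D/- → run D
t=23: L0/L1/L2 = -/D/- → run D
t=24: (idle)
t=25: (idle)
t=26: (idle)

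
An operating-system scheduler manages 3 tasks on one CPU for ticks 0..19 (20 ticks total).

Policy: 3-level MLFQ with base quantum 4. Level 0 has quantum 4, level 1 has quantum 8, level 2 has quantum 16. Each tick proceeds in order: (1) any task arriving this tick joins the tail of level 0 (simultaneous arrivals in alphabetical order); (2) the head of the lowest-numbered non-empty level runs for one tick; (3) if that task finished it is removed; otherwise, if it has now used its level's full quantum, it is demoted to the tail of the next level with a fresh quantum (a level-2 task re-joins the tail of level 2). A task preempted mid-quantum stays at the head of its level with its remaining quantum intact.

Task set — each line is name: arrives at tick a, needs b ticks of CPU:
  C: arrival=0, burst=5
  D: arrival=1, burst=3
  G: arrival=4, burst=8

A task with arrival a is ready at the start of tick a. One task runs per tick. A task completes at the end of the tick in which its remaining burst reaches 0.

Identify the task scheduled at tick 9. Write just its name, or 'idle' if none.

running at tick 9 = G

t=0: L0/L1/L2 = C/-/- → run C
t=1: L0/L1/L2 = CD/-/- → run C
t=2: L0/L1/L2 = CD/-/- → run C
t=3: L0/L1/L2 = CD/-/- → run C
t=4: L0/L1/L2 = DG/C/- → run D
t=5: L0/L1/L2 = DG/C/- → run D
t=6: L0/L1/L2 = DG/C/- → run D
t=7: L0/L1/L2 = G/C/- → run G
t=8: L0/L1/L2 = G/C/- → run G
t=9: L0/L1/L2 = G/C/- → run G
t=10: L0/L1/L2 = G/C/- → run G
t=11: L0/L1/L2 = -/CG/- → run C
t=12: L0/L1/L2 = -/G/- → run G
t=13: L0/L1/L2 = -/G/- → run G
t=14: L0/L1/L2 = -/G/- → run G
t=15: L0/L1/L2 = -/G/- → run G
t=16: (idle)
t=17: (idle)
t=18: (idle)
t=19: (idle)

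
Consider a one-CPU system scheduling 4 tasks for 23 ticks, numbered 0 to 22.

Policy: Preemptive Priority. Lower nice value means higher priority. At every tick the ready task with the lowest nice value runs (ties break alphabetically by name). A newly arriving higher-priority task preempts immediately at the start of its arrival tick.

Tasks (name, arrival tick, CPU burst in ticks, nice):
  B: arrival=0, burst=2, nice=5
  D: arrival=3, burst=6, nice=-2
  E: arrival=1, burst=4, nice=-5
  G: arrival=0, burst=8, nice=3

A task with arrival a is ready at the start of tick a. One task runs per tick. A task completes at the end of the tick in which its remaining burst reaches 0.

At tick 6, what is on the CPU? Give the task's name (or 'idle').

t=0: ready={B,G} → run G
t=1: ready={B,E,G} → run E
t=2: ready={B,E,G} → run E
t=3: ready={B,D,E,G} → run E
t=4: ready={B,D,E,G} → run E
t=5: ready={B,D,G} → run D
t=6: ready={B,D,G} → run D
t=7: ready={B,D,G} → run D
t=8: ready={B,D,G} → run D
t=9: ready={B,D,G} → run D
t=10: ready={B,D,G} → run D
t=11: ready={B,G} → run G
t=12: ready={B,G} → run G
t=13: ready={B,G} → run G
t=14: ready={B,G} → run G
t=15: ready={B,G} → run G
t=16: ready={B,G} → run G
t=17: ready={B,G} → run G
t=18: ready={B} → run B
t=19: ready={B} → run B
t=20: (idle)
t=21: (idle)
t=22: (idle)

running at tick 6 = D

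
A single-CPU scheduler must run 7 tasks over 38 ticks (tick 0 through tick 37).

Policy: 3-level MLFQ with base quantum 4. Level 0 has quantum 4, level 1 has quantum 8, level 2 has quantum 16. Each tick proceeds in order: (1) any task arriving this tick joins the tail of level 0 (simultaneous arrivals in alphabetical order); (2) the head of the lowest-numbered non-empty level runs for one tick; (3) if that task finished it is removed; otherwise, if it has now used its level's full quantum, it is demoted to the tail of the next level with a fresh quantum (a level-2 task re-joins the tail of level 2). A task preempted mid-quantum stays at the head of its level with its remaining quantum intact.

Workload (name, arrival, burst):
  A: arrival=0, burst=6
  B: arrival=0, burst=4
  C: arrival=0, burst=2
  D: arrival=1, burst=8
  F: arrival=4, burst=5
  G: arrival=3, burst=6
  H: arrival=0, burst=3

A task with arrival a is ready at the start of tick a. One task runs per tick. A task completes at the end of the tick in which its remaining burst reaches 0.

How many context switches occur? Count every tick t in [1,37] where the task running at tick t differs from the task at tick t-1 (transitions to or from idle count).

context switches = 11

t=0: L0/L1/L2 = ABCH/-/- → run A
t=1: L0/L1/L2 = ABCHD/-/- → run A
t=2: L0/L1/L2 = ABCHD/-/- → run A
t=3: L0/L1/L2 = ABCHDG/-/- → run A
t=4: L0/L1/L2 = BCHDGF/A/- → run B
t=5: L0/L1/L2 = BCHDGF/A/- → run B
t=6: L0/L1/L2 = BCHDGF/A/- → run B
t=7: L0/L1/L2 = BCHDGF/A/- → run B
t=8: L0/L1/L2 = CHDGF/A/- → run C
t=9: L0/L1/L2 = CHDGF/A/- → run C
t=10: L0/L1/L2 = HDGF/A/- → run H
t=11: L0/L1/L2 = HDGF/A/- → run H
t=12: L0/L1/L2 = HDGF/A/- → run H
t=13: L0/L1/L2 = DGF/A/- → run D
t=14: L0/L1/L2 = DGF/A/- → run D
t=15: L0/L1/L2 = DGF/A/- → run D
t=16: L0/L1/L2 = DGF/A/- → run D
t=17: L0/L1/L2 = GF/AD/- → run G
t=18: L0/L1/L2 = GF/AD/- → run G
t=19: L0/L1/L2 = GF/AD/- → run G
t=20: L0/L1/L2 = GF/AD/- → run G
t=21: L0/L1/L2 = F/ADG/- → run F
t=22: L0/L1/L2 = F/ADG/- → run F
t=23: L0/L1/L2 = F/ADG/- → run F
t=24: L0/L1/L2 = F/ADG/- → run F
t=25: L0/L1/L2 = -/ADGF/- → run A
t=26: L0/L1/L2 = -/ADGF/- → run A
t=27: L0/L1/L2 = -/DGF/- → run D
t=28: L0/L1/L2 = -/DGF/- → run D
t=29: L0/L1/L2 = -/DGF/- → run D
t=30: L0/L1/L2 = -/DGF/- → run D
t=31: L0/L1/L2 = -/GF/- → run G
t=32: L0/L1/L2 = -/GF/- → run G
t=33: L0/L1/L2 = -/F/- → run F
t=34: (idle)
t=35: (idle)
t=36: (idle)
t=37: (idle)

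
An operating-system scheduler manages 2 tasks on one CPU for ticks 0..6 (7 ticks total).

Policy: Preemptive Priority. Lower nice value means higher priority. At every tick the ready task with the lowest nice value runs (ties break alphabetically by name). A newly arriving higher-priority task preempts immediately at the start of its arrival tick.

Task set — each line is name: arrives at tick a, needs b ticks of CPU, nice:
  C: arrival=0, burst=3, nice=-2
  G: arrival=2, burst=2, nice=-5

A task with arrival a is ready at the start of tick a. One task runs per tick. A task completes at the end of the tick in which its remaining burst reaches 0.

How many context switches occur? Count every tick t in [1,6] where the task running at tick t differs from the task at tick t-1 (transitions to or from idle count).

context switches = 3

t=0: ready={C} → run C
t=1: ready={C} → run C
t=2: ready={C,G} → run G
t=3: ready={C,G} → run G
t=4: ready={C} → run C
t=5: (idle)
t=6: (idle)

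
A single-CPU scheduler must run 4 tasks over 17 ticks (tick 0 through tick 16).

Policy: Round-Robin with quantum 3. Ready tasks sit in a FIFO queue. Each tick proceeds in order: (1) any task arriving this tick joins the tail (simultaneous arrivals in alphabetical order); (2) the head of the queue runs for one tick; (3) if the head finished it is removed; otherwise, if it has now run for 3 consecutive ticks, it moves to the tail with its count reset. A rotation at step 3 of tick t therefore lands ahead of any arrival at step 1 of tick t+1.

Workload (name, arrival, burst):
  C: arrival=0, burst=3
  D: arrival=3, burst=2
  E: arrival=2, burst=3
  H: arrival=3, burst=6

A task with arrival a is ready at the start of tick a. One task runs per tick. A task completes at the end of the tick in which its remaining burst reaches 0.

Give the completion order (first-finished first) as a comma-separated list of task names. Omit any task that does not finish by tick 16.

completion order = C, E, D, H

t=0: queue=[C] q_used=0 → run C
t=1: queue=[C] q_used=1 → run C
t=2: queue=[C,E] q_used=2 → run C
t=3: queue=[E,D,H] q_used=0 → run E
t=4: queue=[E,D,H] q_used=1 → run E
t=5: queue=[E,D,H] q_used=2 → run E
t=6: queue=[D,H] q_used=0 → run D
t=7: queue=[D,H] q_used=1 → run D
t=8: queue=[H] q_used=0 → run H
t=9: queue=[H] q_used=1 → run H
t=10: queue=[H] q_used=2 → run H
t=11: queue=[H] q_used=0 → run H
t=12: queue=[H] q_used=1 → run H
t=13: queue=[H] q_used=2 → run H
t=14: (idle)
t=15: (idle)
t=16: (idle)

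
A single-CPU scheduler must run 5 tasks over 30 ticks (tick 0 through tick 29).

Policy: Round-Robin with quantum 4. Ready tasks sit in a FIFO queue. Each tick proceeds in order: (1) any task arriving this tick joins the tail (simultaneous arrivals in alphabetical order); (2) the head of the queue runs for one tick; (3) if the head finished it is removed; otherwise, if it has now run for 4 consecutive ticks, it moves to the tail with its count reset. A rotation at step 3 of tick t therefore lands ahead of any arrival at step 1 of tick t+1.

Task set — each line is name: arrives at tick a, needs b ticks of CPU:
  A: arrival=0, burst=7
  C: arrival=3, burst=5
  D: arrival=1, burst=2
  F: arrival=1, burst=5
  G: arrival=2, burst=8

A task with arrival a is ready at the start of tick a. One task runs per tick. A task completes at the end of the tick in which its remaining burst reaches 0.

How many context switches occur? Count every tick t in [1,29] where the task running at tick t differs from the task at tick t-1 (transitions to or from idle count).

context switches = 9

t=0: queue=[A] q_used=0 → run A
t=1: queue=[A,D,F] q_used=1 → run A
t=2: queue=[A,D,F,G] q_used=2 → run A
t=3: queue=[A,D,F,G,C] q_used=3 → run A
t=4: queue=[D,F,G,C,A] q_used=0 → run D
t=5: queue=[D,F,G,C,A] q_used=1 → run D
t=6: queue=[F,G,C,A] q_used=0 → run F
t=7: queue=[F,G,C,A] q_used=1 → run F
t=8: queue=[F,G,C,A] q_used=2 → run F
t=9: queue=[F,G,C,A] q_used=3 → run F
t=10: queue=[G,C,A,F] q_used=0 → run G
t=11: queue=[G,C,A,F] q_used=1 → run G
t=12: queue=[G,C,A,F] q_used=2 → run G
t=13: queue=[G,C,A,F] q_used=3 → run G
t=14: queue=[C,A,F,G] q_used=0 → run C
t=15: queue=[C,A,F,G] q_used=1 → run C
t=16: queue=[C,A,F,G] q_used=2 → run C
t=17: queue=[C,A,F,G] q_used=3 → run C
t=18: queue=[A,F,G,C] q_used=0 → run A
t=19: queue=[A,F,G,C] q_used=1 → run A
t=20: queue=[A,F,G,C] q_used=2 → run A
t=21: queue=[F,G,C] q_used=0 → run F
t=22: queue=[G,C] q_used=0 → run G
t=23: queue=[G,C] q_used=1 → run G
t=24: queue=[G,C] q_used=2 → run G
t=25: queue=[G,C] q_used=3 → run G
t=26: queue=[C] q_used=0 → run C
t=27: (idle)
t=28: (idle)
t=29: (idle)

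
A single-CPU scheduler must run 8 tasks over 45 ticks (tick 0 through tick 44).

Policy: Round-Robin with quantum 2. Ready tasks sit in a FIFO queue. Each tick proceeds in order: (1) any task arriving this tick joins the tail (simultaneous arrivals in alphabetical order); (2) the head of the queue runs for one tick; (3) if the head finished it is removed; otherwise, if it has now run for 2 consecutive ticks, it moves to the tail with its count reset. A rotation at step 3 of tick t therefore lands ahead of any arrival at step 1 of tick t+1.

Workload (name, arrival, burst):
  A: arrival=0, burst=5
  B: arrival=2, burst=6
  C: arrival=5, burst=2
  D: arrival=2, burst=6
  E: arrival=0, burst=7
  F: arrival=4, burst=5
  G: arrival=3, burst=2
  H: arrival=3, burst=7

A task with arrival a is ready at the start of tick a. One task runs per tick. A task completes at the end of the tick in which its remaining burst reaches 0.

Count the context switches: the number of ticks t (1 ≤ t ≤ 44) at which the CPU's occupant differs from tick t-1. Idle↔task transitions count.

context switches = 22

t=0: queue=[A,E] q_used=0 → run A
t=1: queue=[A,E] q_used=1 → run A
t=2: queue=[E,A,B,D] q_used=0 → run E
t=3: queue=[E,A,B,D,G,H] q_used=1 → run E
t=4: queue=[A,B,D,G,H,E,F] q_used=0 → run A
t=5: queue=[A,B,D,G,H,E,F,C] q_used=1 → run A
t=6: queue=[B,D,G,H,E,F,C,A] q_used=0 → run B
t=7: queue=[B,D,G,H,E,F,C,A] q_used=1 → run B
t=8: queue=[D,G,H,E,F,C,A,B] q_used=0 → run D
t=9: queue=[D,G,H,E,F,C,A,B] q_used=1 → run D
t=10: queue=[G,H,E,F,C,A,B,D] q_used=0 → run G
t=11: queue=[G,H,E,F,C,A,B,D] q_used=1 → run G
t=12: queue=[H,E,F,C,A,B,D] q_used=0 → run H
t=13: queue=[H,E,F,C,A,B,D] q_used=1 → run H
t=14: queue=[E,F,C,A,B,D,H] q_used=0 → run E
t=15: queue=[E,F,C,A,B,D,H] q_used=1 → run E
t=16: queue=[F,C,A,B,D,H,E] q_used=0 → run F
t=17: queue=[F,C,A,B,D,H,E] q_used=1 → run F
t=18: queue=[C,A,B,D,H,E,F] q_used=0 → run C
t=19: queue=[C,A,B,D,H,E,F] q_used=1 → run C
t=20: queue=[A,B,D,H,E,F] q_used=0 → run A
t=21: queue=[B,D,H,E,F] q_used=0 → run B
t=22: queue=[B,D,H,E,F] q_used=1 → run B
t=23: queue=[D,H,E,F,B] q_used=0 → run D
t=24: queue=[D,H,E,F,B] q_used=1 → run D
t=25: queue=[H,E,F,B,D] q_used=0 → run H
t=26: queue=[H,E,F,B,D] q_used=1 → run H
t=27: queue=[E,F,B,D,H] q_used=0 → run E
t=28: queue=[E,F,B,D,H] q_used=1 → run E
t=29: queue=[F,B,D,H,E] q_used=0 → run F
t=30: queue=[F,B,D,H,E] q_used=1 → run F
t=31: queue=[B,D,H,E,F] q_used=0 → run B
t=32: queue=[B,D,H,E,F] q_used=1 → run B
t=33: queue=[D,H,E,F] q_used=0 → run D
t=34: queue=[D,H,E,F] q_used=1 → run D
t=35: queue=[H,E,F] q_used=0 → run H
t=36: queue=[H,E,F] q_used=1 → run H
t=37: queue=[E,F,H] q_used=0 → run E
t=38: queue=[F,H] q_used=0 → run F
t=39: queue=[H] q_used=0 → run H
t=40: (idle)
t=41: (idle)
t=42: (idle)
t=43: (idle)
t=44: (idle)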